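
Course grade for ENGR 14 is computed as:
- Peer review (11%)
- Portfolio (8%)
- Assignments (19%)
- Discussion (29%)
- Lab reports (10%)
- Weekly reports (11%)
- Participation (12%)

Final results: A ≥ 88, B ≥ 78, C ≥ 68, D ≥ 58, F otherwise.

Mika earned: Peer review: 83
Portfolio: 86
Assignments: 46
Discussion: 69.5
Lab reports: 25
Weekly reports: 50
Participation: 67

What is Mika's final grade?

Weighted total:
  Peer review 83 × 0.11 = 9.13
  Portfolio 86 × 0.08 = 6.88
  Assignments 46 × 0.19 = 8.74
  Discussion 69.5 × 0.29 = 20.155
  Lab reports 25 × 0.1 = 2.5
  Weekly reports 50 × 0.11 = 5.5
  Participation 67 × 0.12 = 8.04
Sum = 60.945
60.945 is ≥ 58 and < 68 → D

D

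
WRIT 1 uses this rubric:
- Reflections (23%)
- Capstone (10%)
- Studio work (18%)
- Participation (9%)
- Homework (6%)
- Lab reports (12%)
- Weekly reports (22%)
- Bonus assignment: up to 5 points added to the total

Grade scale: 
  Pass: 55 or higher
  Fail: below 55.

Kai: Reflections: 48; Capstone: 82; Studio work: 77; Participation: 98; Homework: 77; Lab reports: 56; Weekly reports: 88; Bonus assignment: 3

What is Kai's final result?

Pass

Weighted total:
  Reflections 48 × 0.23 = 11.04
  Capstone 82 × 0.1 = 8.2
  Studio work 77 × 0.18 = 13.86
  Participation 98 × 0.09 = 8.82
  Homework 77 × 0.06 = 4.62
  Lab reports 56 × 0.12 = 6.72
  Weekly reports 88 × 0.22 = 19.36
Sum = 72.62
Bonus assignment: 72.62 + 3 = 75.62
75.62 ≥ 55 → Pass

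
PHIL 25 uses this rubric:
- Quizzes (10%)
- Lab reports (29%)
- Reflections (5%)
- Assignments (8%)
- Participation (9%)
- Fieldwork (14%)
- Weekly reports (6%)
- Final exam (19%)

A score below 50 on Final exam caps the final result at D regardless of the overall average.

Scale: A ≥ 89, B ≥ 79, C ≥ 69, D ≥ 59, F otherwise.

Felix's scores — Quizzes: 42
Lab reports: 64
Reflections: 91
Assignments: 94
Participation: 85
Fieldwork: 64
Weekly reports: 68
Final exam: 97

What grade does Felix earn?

C

Final exam score 97 ≥ 50: minimum met.
Weighted total:
  Quizzes 42 × 0.1 = 4.2
  Lab reports 64 × 0.29 = 18.56
  Reflections 91 × 0.05 = 4.55
  Assignments 94 × 0.08 = 7.52
  Participation 85 × 0.09 = 7.65
  Fieldwork 64 × 0.14 = 8.96
  Weekly reports 68 × 0.06 = 4.08
  Final exam 97 × 0.19 = 18.43
Sum = 73.95
73.95 is ≥ 69 and < 79 → C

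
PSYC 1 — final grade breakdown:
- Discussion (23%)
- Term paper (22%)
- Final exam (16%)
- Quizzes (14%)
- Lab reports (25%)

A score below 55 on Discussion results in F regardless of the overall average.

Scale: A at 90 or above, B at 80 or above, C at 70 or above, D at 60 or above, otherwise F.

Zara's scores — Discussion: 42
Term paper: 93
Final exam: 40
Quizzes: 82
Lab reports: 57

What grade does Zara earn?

F

Discussion score 42 < 55: minimum not met.
Weighted total:
  Discussion 42 × 0.23 = 9.66
  Term paper 93 × 0.22 = 20.46
  Final exam 40 × 0.16 = 6.4
  Quizzes 82 × 0.14 = 11.48
  Lab reports 57 × 0.25 = 14.25
Sum = 62.25
Because the Discussion minimum was not met, the result is F.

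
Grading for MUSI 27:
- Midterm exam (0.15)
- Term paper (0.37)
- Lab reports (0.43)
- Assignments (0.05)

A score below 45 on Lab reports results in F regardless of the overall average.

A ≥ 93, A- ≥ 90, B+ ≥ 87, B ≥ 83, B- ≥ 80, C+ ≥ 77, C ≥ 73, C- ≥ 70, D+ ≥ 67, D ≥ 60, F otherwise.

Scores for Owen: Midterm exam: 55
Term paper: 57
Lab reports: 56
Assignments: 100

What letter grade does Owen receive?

F

Lab reports score 56 ≥ 45: minimum met.
Weighted total:
  Midterm exam 55 × 0.15 = 8.25
  Term paper 57 × 0.37 = 21.09
  Lab reports 56 × 0.43 = 24.08
  Assignments 100 × 0.05 = 5
Sum = 58.42
58.42 < 60 → F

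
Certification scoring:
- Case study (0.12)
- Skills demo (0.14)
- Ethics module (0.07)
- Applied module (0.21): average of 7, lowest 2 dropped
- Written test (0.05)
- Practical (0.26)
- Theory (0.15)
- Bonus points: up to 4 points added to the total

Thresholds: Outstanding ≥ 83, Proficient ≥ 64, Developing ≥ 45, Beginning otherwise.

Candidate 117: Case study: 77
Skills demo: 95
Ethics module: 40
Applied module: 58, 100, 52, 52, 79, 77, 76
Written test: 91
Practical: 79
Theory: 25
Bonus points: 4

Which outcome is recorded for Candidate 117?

Applied module: drop 52, 52 → average of remaining 5 = 390/5 = 78
Weighted total:
  Case study 77 × 0.12 = 9.24
  Skills demo 95 × 0.14 = 13.3
  Ethics module 40 × 0.07 = 2.8
  Applied module 78 × 0.21 = 16.38
  Written test 91 × 0.05 = 4.55
  Practical 79 × 0.26 = 20.54
  Theory 25 × 0.15 = 3.75
Sum = 70.56
Bonus points: 70.56 + 4 = 74.56
74.56 is ≥ 64 and < 83 → Proficient

Proficient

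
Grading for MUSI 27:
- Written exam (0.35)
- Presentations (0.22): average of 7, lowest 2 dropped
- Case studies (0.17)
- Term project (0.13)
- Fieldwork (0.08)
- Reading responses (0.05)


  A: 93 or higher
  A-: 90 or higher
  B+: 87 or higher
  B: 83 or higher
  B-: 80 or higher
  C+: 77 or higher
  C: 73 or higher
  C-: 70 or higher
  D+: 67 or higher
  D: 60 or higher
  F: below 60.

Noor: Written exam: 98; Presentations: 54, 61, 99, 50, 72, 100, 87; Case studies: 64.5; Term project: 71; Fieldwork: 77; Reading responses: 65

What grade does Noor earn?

B-

Presentations: drop 50, 54 → average of remaining 5 = 419/5 = 83.8
Weighted total:
  Written exam 98 × 0.35 = 34.3
  Presentations 83.8 × 0.22 = 18.436
  Case studies 64.5 × 0.17 = 10.965
  Term project 71 × 0.13 = 9.23
  Fieldwork 77 × 0.08 = 6.16
  Reading responses 65 × 0.05 = 3.25
Sum = 82.341
82.341 is ≥ 80 and < 83 → B-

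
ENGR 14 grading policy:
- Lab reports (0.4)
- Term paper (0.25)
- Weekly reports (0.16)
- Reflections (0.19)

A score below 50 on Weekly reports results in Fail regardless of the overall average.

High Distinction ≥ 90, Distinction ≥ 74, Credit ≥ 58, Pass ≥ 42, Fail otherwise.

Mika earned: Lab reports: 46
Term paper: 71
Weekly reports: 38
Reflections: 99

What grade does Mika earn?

Fail

Weekly reports score 38 < 50: minimum not met.
Weighted total:
  Lab reports 46 × 0.4 = 18.4
  Term paper 71 × 0.25 = 17.75
  Weekly reports 38 × 0.16 = 6.08
  Reflections 99 × 0.19 = 18.81
Sum = 61.04
Because the Weekly reports minimum was not met, the result is Fail.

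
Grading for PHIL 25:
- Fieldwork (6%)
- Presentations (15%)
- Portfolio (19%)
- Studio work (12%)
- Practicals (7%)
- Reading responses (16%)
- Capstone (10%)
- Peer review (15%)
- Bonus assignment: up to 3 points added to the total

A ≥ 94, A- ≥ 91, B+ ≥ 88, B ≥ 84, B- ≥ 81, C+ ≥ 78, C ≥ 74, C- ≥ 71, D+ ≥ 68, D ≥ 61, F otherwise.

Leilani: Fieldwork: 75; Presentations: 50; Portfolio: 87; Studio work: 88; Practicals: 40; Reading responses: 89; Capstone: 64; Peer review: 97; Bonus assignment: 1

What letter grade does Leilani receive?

Weighted total:
  Fieldwork 75 × 0.06 = 4.5
  Presentations 50 × 0.15 = 7.5
  Portfolio 87 × 0.19 = 16.53
  Studio work 88 × 0.12 = 10.56
  Practicals 40 × 0.07 = 2.8
  Reading responses 89 × 0.16 = 14.24
  Capstone 64 × 0.1 = 6.4
  Peer review 97 × 0.15 = 14.55
Sum = 77.08
Bonus assignment: 77.08 + 1 = 78.08
78.08 is ≥ 78 and < 81 → C+

C+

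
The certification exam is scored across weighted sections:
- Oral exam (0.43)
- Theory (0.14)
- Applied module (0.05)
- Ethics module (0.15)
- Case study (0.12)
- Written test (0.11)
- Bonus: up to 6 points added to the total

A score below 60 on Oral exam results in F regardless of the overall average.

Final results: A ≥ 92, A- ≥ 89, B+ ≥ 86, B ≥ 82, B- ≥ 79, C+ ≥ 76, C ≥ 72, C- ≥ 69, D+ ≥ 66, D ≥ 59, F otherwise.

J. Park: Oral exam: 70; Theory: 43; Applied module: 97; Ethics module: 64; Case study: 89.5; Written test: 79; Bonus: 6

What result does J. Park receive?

C+

Oral exam score 70 ≥ 60: minimum met.
Weighted total:
  Oral exam 70 × 0.43 = 30.1
  Theory 43 × 0.14 = 6.02
  Applied module 97 × 0.05 = 4.85
  Ethics module 64 × 0.15 = 9.6
  Case study 89.5 × 0.12 = 10.74
  Written test 79 × 0.11 = 8.69
Sum = 70
Bonus: 70 + 6 = 76
76 is ≥ 76 and < 79 → C+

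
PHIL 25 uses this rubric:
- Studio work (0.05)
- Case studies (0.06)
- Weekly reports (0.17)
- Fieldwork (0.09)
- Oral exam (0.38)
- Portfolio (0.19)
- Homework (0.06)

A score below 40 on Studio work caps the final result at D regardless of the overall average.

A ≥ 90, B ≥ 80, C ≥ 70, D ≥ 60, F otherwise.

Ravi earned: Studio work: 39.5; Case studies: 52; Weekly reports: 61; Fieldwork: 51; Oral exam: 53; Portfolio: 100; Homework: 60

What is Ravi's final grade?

D

Studio work score 39.5 < 40: minimum not met.
Weighted total:
  Studio work 39.5 × 0.05 = 1.975
  Case studies 52 × 0.06 = 3.12
  Weekly reports 61 × 0.17 = 10.37
  Fieldwork 51 × 0.09 = 4.59
  Oral exam 53 × 0.38 = 20.14
  Portfolio 100 × 0.19 = 19
  Homework 60 × 0.06 = 3.6
Sum = 62.795
62.795 would be D; cap at D applies → D.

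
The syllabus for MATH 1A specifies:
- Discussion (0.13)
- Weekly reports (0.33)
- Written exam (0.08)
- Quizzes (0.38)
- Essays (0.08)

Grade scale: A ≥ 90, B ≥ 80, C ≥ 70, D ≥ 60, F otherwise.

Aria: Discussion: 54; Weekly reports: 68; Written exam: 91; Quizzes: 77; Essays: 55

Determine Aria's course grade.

Weighted total:
  Discussion 54 × 0.13 = 7.02
  Weekly reports 68 × 0.33 = 22.44
  Written exam 91 × 0.08 = 7.28
  Quizzes 77 × 0.38 = 29.26
  Essays 55 × 0.08 = 4.4
Sum = 70.4
70.4 is ≥ 70 and < 80 → C

C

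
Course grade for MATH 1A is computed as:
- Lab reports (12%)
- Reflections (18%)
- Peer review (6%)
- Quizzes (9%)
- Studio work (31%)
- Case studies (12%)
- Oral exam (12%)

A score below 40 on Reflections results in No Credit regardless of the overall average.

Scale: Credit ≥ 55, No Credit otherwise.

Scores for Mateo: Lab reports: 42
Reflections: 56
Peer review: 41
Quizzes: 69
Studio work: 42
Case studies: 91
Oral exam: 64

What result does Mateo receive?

Credit

Reflections score 56 ≥ 40: minimum met.
Weighted total:
  Lab reports 42 × 0.12 = 5.04
  Reflections 56 × 0.18 = 10.08
  Peer review 41 × 0.06 = 2.46
  Quizzes 69 × 0.09 = 6.21
  Studio work 42 × 0.31 = 13.02
  Case studies 91 × 0.12 = 10.92
  Oral exam 64 × 0.12 = 7.68
Sum = 55.41
55.41 ≥ 55 → Credit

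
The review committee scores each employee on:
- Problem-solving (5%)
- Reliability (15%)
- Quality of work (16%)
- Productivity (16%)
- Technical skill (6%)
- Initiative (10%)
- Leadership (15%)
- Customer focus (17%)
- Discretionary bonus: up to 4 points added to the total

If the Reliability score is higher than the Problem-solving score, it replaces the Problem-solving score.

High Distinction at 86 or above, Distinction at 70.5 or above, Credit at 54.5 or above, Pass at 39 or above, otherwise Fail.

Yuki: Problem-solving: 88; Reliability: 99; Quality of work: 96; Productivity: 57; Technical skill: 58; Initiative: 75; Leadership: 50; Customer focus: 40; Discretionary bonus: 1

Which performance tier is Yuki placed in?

Distinction

Reliability (99) > Problem-solving (88), so Problem-solving counts as 99.
Weighted total:
  Problem-solving 99 × 0.05 = 4.95
  Reliability 99 × 0.15 = 14.85
  Quality of work 96 × 0.16 = 15.36
  Productivity 57 × 0.16 = 9.12
  Technical skill 58 × 0.06 = 3.48
  Initiative 75 × 0.1 = 7.5
  Leadership 50 × 0.15 = 7.5
  Customer focus 40 × 0.17 = 6.8
Sum = 69.56
Discretionary bonus: 69.56 + 1 = 70.56
70.56 is ≥ 70.5 and < 86 → Distinction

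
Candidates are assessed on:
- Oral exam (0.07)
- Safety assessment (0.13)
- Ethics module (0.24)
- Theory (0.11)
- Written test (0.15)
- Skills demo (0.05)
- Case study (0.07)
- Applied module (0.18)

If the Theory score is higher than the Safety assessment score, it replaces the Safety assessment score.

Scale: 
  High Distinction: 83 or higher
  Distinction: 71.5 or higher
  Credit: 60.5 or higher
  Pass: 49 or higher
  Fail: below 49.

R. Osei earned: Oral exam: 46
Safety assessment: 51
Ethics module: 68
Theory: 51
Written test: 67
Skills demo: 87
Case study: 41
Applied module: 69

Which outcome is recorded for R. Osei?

Theory (51) ≤ Safety assessment (51), so Safety assessment stays at 51.
Weighted total:
  Oral exam 46 × 0.07 = 3.22
  Safety assessment 51 × 0.13 = 6.63
  Ethics module 68 × 0.24 = 16.32
  Theory 51 × 0.11 = 5.61
  Written test 67 × 0.15 = 10.05
  Skills demo 87 × 0.05 = 4.35
  Case study 41 × 0.07 = 2.87
  Applied module 69 × 0.18 = 12.42
Sum = 61.47
61.47 is ≥ 60.5 and < 71.5 → Credit

Credit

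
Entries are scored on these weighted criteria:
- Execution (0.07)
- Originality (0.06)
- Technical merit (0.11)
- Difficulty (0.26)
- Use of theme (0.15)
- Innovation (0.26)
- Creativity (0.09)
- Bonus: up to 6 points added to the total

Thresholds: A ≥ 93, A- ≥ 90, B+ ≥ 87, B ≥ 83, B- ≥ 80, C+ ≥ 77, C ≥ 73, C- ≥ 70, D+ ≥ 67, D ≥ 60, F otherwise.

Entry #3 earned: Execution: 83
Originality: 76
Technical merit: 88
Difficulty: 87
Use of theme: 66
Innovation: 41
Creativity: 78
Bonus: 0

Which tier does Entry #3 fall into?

C-

Weighted total:
  Execution 83 × 0.07 = 5.81
  Originality 76 × 0.06 = 4.56
  Technical merit 88 × 0.11 = 9.68
  Difficulty 87 × 0.26 = 22.62
  Use of theme 66 × 0.15 = 9.9
  Innovation 41 × 0.26 = 10.66
  Creativity 78 × 0.09 = 7.02
Sum = 70.25
Bonus: 70.25 + 0 = 70.25
70.25 is ≥ 70 and < 73 → C-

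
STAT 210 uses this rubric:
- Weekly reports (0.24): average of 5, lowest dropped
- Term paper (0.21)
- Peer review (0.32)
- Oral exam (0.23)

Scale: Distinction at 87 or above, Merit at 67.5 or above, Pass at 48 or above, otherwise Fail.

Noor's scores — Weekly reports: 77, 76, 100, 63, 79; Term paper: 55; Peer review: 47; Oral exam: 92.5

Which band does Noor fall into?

Weekly reports: drop 63 → average of remaining 4 = 332/4 = 83
Weighted total:
  Weekly reports 83 × 0.24 = 19.92
  Term paper 55 × 0.21 = 11.55
  Peer review 47 × 0.32 = 15.04
  Oral exam 92.5 × 0.23 = 21.275
Sum = 67.785
67.785 is ≥ 67.5 and < 87 → Merit

Merit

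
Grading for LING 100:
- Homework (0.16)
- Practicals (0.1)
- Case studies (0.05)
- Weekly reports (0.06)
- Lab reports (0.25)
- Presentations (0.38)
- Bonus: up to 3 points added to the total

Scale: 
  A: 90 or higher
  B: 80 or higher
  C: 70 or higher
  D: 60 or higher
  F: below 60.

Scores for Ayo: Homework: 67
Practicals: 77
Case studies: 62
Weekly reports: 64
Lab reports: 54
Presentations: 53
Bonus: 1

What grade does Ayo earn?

D

Weighted total:
  Homework 67 × 0.16 = 10.72
  Practicals 77 × 0.1 = 7.7
  Case studies 62 × 0.05 = 3.1
  Weekly reports 64 × 0.06 = 3.84
  Lab reports 54 × 0.25 = 13.5
  Presentations 53 × 0.38 = 20.14
Sum = 59
Bonus: 59 + 1 = 60
60 is ≥ 60 and < 70 → D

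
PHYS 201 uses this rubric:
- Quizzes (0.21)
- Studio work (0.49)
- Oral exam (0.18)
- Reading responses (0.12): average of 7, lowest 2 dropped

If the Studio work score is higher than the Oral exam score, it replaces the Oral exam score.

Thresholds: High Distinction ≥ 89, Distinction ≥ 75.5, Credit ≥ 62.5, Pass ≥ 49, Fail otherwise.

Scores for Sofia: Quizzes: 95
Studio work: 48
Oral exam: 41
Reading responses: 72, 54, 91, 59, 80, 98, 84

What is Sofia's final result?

Reading responses: drop 54, 59 → average of remaining 5 = 425/5 = 85
Studio work (48) > Oral exam (41), so Oral exam counts as 48.
Weighted total:
  Quizzes 95 × 0.21 = 19.95
  Studio work 48 × 0.49 = 23.52
  Oral exam 48 × 0.18 = 8.64
  Reading responses 85 × 0.12 = 10.2
Sum = 62.31
62.31 is ≥ 49 and < 62.5 → Pass

Pass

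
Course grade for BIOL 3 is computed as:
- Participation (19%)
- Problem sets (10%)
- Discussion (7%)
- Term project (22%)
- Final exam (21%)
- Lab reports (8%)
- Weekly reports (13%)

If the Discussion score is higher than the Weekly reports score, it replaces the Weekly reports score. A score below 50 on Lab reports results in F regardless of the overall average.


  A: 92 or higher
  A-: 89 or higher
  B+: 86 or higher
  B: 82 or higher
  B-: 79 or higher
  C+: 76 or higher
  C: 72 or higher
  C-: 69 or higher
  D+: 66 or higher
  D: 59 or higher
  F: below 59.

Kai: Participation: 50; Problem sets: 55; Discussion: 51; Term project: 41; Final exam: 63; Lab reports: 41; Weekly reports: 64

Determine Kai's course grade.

F

Discussion (51) ≤ Weekly reports (64), so Weekly reports stays at 64.
Lab reports score 41 < 50: minimum not met.
Weighted total:
  Participation 50 × 0.19 = 9.5
  Problem sets 55 × 0.1 = 5.5
  Discussion 51 × 0.07 = 3.57
  Term project 41 × 0.22 = 9.02
  Final exam 63 × 0.21 = 13.23
  Lab reports 41 × 0.08 = 3.28
  Weekly reports 64 × 0.13 = 8.32
Sum = 52.42
Because the Lab reports minimum was not met, the result is F.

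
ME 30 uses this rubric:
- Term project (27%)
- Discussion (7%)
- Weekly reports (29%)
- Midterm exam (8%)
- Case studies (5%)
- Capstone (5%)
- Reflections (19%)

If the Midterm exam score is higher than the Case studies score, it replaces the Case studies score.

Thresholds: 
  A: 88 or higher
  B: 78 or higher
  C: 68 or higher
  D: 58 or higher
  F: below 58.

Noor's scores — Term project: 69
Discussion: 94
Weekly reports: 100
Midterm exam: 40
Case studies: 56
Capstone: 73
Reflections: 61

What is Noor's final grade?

C

Midterm exam (40) ≤ Case studies (56), so Case studies stays at 56.
Weighted total:
  Term project 69 × 0.27 = 18.63
  Discussion 94 × 0.07 = 6.58
  Weekly reports 100 × 0.29 = 29
  Midterm exam 40 × 0.08 = 3.2
  Case studies 56 × 0.05 = 2.8
  Capstone 73 × 0.05 = 3.65
  Reflections 61 × 0.19 = 11.59
Sum = 75.45
75.45 is ≥ 68 and < 78 → C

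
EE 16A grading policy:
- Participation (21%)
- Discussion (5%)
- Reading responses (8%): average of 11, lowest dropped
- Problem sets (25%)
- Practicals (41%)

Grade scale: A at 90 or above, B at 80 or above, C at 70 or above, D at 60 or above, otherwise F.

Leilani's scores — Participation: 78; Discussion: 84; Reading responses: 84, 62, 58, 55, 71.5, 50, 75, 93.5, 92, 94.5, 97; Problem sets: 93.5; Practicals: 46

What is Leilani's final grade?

Reading responses: drop 50 → average of remaining 10 = 782.5/10 = 78.25
Weighted total:
  Participation 78 × 0.21 = 16.38
  Discussion 84 × 0.05 = 4.2
  Reading responses 78.25 × 0.08 = 6.26
  Problem sets 93.5 × 0.25 = 23.375
  Practicals 46 × 0.41 = 18.86
Sum = 69.075
69.075 is ≥ 60 and < 70 → D

D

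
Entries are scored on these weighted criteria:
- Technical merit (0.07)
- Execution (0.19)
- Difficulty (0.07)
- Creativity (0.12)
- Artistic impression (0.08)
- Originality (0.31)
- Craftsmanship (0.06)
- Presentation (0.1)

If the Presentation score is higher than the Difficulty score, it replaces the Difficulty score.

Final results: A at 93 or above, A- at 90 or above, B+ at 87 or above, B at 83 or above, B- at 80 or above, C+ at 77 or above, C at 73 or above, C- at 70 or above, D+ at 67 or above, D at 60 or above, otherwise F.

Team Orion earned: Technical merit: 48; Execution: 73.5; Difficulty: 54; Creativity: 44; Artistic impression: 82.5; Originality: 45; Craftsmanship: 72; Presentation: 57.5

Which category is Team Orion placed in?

F

Presentation (57.5) > Difficulty (54), so Difficulty counts as 57.5.
Weighted total:
  Technical merit 48 × 0.07 = 3.36
  Execution 73.5 × 0.19 = 13.965
  Difficulty 57.5 × 0.07 = 4.025
  Creativity 44 × 0.12 = 5.28
  Artistic impression 82.5 × 0.08 = 6.6
  Originality 45 × 0.31 = 13.95
  Craftsmanship 72 × 0.06 = 4.32
  Presentation 57.5 × 0.1 = 5.75
Sum = 57.25
57.25 < 60 → F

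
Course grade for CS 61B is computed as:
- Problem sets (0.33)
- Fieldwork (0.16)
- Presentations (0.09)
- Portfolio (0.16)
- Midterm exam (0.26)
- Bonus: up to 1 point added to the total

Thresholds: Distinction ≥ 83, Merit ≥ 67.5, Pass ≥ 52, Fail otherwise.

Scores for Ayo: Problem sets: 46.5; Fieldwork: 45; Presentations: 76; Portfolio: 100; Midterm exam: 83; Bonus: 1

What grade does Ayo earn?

Merit

Weighted total:
  Problem sets 46.5 × 0.33 = 15.345
  Fieldwork 45 × 0.16 = 7.2
  Presentations 76 × 0.09 = 6.84
  Portfolio 100 × 0.16 = 16
  Midterm exam 83 × 0.26 = 21.58
Sum = 66.965
Bonus: 66.965 + 1 = 67.965
67.965 is ≥ 67.5 and < 83 → Merit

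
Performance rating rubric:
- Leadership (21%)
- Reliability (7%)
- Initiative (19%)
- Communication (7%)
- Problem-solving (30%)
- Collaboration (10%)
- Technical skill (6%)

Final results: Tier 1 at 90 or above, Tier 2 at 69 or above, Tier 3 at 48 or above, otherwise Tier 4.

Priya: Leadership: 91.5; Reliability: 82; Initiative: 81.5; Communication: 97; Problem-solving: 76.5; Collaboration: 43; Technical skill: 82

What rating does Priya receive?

Weighted total:
  Leadership 91.5 × 0.21 = 19.215
  Reliability 82 × 0.07 = 5.74
  Initiative 81.5 × 0.19 = 15.485
  Communication 97 × 0.07 = 6.79
  Problem-solving 76.5 × 0.3 = 22.95
  Collaboration 43 × 0.1 = 4.3
  Technical skill 82 × 0.06 = 4.92
Sum = 79.4
79.4 is ≥ 69 and < 90 → Tier 2

Tier 2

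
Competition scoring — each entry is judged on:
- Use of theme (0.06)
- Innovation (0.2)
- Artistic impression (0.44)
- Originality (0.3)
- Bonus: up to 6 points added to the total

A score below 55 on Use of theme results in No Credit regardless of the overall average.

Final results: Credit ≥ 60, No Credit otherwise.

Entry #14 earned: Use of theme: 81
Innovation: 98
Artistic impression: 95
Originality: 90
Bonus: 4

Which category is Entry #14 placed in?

Credit

Use of theme score 81 ≥ 55: minimum met.
Weighted total:
  Use of theme 81 × 0.06 = 4.86
  Innovation 98 × 0.2 = 19.6
  Artistic impression 95 × 0.44 = 41.8
  Originality 90 × 0.3 = 27
Sum = 93.26
Bonus: 93.26 + 4 = 97.26
97.26 ≥ 60 → Credit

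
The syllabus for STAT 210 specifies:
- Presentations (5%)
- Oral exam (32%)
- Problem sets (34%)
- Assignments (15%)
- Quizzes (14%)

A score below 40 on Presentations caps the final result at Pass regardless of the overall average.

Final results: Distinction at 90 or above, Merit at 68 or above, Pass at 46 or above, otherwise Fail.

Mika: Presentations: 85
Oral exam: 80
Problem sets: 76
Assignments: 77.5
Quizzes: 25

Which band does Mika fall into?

Presentations score 85 ≥ 40: minimum met.
Weighted total:
  Presentations 85 × 0.05 = 4.25
  Oral exam 80 × 0.32 = 25.6
  Problem sets 76 × 0.34 = 25.84
  Assignments 77.5 × 0.15 = 11.625
  Quizzes 25 × 0.14 = 3.5
Sum = 70.815
70.815 is ≥ 68 and < 90 → Merit

Merit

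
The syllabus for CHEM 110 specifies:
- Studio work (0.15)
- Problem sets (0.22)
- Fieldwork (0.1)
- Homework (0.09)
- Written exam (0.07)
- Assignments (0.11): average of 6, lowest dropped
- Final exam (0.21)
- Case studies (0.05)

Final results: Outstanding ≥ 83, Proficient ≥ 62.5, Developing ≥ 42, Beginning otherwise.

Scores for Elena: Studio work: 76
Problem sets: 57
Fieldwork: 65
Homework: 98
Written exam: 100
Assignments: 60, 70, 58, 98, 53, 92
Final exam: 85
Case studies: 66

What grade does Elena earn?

Proficient

Assignments: drop 53 → average of remaining 5 = 378/5 = 75.6
Weighted total:
  Studio work 76 × 0.15 = 11.4
  Problem sets 57 × 0.22 = 12.54
  Fieldwork 65 × 0.1 = 6.5
  Homework 98 × 0.09 = 8.82
  Written exam 100 × 0.07 = 7
  Assignments 75.6 × 0.11 = 8.316
  Final exam 85 × 0.21 = 17.85
  Case studies 66 × 0.05 = 3.3
Sum = 75.726
75.726 is ≥ 62.5 and < 83 → Proficient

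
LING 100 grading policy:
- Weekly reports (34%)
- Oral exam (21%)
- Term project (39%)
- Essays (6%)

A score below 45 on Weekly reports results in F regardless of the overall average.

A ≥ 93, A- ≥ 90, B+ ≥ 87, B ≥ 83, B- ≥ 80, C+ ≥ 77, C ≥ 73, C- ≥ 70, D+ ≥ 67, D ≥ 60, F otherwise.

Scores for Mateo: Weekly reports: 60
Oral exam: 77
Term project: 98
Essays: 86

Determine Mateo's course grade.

Weekly reports score 60 ≥ 45: minimum met.
Weighted total:
  Weekly reports 60 × 0.34 = 20.4
  Oral exam 77 × 0.21 = 16.17
  Term project 98 × 0.39 = 38.22
  Essays 86 × 0.06 = 5.16
Sum = 79.95
79.95 is ≥ 77 and < 80 → C+

C+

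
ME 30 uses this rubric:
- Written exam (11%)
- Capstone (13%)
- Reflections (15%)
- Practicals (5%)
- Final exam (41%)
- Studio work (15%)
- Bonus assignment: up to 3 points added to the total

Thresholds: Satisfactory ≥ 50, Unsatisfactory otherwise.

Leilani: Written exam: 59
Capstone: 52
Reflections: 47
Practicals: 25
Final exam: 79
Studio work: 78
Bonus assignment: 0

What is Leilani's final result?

Weighted total:
  Written exam 59 × 0.11 = 6.49
  Capstone 52 × 0.13 = 6.76
  Reflections 47 × 0.15 = 7.05
  Practicals 25 × 0.05 = 1.25
  Final exam 79 × 0.41 = 32.39
  Studio work 78 × 0.15 = 11.7
Sum = 65.64
Bonus assignment: 65.64 + 0 = 65.64
65.64 ≥ 50 → Satisfactory

Satisfactory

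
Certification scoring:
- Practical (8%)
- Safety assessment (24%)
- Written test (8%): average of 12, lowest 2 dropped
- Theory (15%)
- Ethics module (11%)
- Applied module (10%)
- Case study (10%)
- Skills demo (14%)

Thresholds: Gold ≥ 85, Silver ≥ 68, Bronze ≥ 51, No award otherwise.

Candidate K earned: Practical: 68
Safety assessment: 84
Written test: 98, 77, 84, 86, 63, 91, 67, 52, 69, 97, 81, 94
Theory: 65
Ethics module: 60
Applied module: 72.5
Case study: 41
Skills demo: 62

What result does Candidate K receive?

Silver

Written test: drop 52, 63 → average of remaining 10 = 844/10 = 84.4
Weighted total:
  Practical 68 × 0.08 = 5.44
  Safety assessment 84 × 0.24 = 20.16
  Written test 84.4 × 0.08 = 6.752
  Theory 65 × 0.15 = 9.75
  Ethics module 60 × 0.11 = 6.6
  Applied module 72.5 × 0.1 = 7.25
  Case study 41 × 0.1 = 4.1
  Skills demo 62 × 0.14 = 8.68
Sum = 68.732
68.732 is ≥ 68 and < 85 → Silver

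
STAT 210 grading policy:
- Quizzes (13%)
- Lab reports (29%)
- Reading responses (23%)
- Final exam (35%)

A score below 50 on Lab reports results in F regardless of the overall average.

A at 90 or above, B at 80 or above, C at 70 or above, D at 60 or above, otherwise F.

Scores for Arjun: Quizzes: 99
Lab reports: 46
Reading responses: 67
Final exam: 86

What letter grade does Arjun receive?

Lab reports score 46 < 50: minimum not met.
Weighted total:
  Quizzes 99 × 0.13 = 12.87
  Lab reports 46 × 0.29 = 13.34
  Reading responses 67 × 0.23 = 15.41
  Final exam 86 × 0.35 = 30.1
Sum = 71.72
Because the Lab reports minimum was not met, the result is F.

F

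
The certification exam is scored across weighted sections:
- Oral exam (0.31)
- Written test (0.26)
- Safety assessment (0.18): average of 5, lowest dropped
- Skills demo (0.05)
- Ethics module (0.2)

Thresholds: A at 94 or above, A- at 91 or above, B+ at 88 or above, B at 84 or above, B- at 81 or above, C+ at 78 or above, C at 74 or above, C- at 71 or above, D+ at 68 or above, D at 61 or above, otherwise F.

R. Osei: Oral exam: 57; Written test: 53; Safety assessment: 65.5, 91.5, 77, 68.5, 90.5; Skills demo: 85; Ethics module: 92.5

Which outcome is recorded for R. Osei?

D+

Safety assessment: drop 65.5 → average of remaining 4 = 327.5/4 = 81.875
Weighted total:
  Oral exam 57 × 0.31 = 17.67
  Written test 53 × 0.26 = 13.78
  Safety assessment 81.875 × 0.18 = 14.7375
  Skills demo 85 × 0.05 = 4.25
  Ethics module 92.5 × 0.2 = 18.5
Sum = 68.9375
68.9375 is ≥ 68 and < 71 → D+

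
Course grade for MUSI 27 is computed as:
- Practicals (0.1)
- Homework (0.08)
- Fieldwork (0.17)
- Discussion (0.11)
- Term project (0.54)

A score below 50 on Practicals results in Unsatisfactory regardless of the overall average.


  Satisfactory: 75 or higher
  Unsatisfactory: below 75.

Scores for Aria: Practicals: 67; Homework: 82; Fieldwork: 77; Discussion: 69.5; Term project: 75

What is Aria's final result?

Unsatisfactory

Practicals score 67 ≥ 50: minimum met.
Weighted total:
  Practicals 67 × 0.1 = 6.7
  Homework 82 × 0.08 = 6.56
  Fieldwork 77 × 0.17 = 13.09
  Discussion 69.5 × 0.11 = 7.645
  Term project 75 × 0.54 = 40.5
Sum = 74.495
74.495 < 75 → Unsatisfactory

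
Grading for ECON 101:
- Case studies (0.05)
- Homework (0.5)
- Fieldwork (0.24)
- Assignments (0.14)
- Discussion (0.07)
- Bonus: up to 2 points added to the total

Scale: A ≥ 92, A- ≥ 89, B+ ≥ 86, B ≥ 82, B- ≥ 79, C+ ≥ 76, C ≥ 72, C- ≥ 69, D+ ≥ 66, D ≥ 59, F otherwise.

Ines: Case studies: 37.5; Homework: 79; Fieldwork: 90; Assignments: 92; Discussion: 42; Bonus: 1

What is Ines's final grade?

Weighted total:
  Case studies 37.5 × 0.05 = 1.875
  Homework 79 × 0.5 = 39.5
  Fieldwork 90 × 0.24 = 21.6
  Assignments 92 × 0.14 = 12.88
  Discussion 42 × 0.07 = 2.94
Sum = 78.795
Bonus: 78.795 + 1 = 79.795
79.795 is ≥ 79 and < 82 → B-

B-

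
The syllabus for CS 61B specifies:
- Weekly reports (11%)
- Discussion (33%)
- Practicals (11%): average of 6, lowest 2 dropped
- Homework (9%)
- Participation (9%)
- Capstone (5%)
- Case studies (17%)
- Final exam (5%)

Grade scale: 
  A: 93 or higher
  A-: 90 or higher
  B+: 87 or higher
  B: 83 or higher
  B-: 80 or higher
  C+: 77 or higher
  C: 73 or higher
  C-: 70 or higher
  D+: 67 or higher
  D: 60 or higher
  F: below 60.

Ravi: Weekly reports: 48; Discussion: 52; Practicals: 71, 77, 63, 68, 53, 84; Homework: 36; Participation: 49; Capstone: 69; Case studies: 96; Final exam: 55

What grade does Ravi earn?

Practicals: drop 53, 63 → average of remaining 4 = 300/4 = 75
Weighted total:
  Weekly reports 48 × 0.11 = 5.28
  Discussion 52 × 0.33 = 17.16
  Practicals 75 × 0.11 = 8.25
  Homework 36 × 0.09 = 3.24
  Participation 49 × 0.09 = 4.41
  Capstone 69 × 0.05 = 3.45
  Case studies 96 × 0.17 = 16.32
  Final exam 55 × 0.05 = 2.75
Sum = 60.86
60.86 is ≥ 60 and < 67 → D

D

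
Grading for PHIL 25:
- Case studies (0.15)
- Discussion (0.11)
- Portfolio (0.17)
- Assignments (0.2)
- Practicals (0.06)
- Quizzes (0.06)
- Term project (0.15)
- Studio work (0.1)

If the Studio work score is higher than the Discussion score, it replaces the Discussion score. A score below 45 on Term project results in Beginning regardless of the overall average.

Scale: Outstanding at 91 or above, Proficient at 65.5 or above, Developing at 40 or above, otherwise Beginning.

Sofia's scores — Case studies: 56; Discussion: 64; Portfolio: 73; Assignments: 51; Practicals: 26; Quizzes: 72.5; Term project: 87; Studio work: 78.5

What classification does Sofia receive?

Studio work (78.5) > Discussion (64), so Discussion counts as 78.5.
Term project score 87 ≥ 45: minimum met.
Weighted total:
  Case studies 56 × 0.15 = 8.4
  Discussion 78.5 × 0.11 = 8.635
  Portfolio 73 × 0.17 = 12.41
  Assignments 51 × 0.2 = 10.2
  Practicals 26 × 0.06 = 1.56
  Quizzes 72.5 × 0.06 = 4.35
  Term project 87 × 0.15 = 13.05
  Studio work 78.5 × 0.1 = 7.85
Sum = 66.455
66.455 is ≥ 65.5 and < 91 → Proficient

Proficient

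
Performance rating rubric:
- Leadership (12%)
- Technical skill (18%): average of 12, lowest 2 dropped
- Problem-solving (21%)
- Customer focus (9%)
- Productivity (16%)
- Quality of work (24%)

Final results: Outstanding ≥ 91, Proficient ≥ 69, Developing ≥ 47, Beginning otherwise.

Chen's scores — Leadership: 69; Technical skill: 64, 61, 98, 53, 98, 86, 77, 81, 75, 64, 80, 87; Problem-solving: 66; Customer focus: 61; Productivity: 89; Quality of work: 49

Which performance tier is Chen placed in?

Technical skill: drop 53, 61 → average of remaining 10 = 810/10 = 81
Weighted total:
  Leadership 69 × 0.12 = 8.28
  Technical skill 81 × 0.18 = 14.58
  Problem-solving 66 × 0.21 = 13.86
  Customer focus 61 × 0.09 = 5.49
  Productivity 89 × 0.16 = 14.24
  Quality of work 49 × 0.24 = 11.76
Sum = 68.21
68.21 is ≥ 47 and < 69 → Developing

Developing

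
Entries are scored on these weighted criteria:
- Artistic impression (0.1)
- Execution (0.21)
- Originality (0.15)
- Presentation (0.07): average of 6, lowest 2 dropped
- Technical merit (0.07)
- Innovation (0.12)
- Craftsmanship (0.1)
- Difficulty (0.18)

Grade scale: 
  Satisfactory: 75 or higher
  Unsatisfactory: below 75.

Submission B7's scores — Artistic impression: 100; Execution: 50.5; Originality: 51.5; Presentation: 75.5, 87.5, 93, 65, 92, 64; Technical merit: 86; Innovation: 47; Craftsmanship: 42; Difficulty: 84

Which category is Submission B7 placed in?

Presentation: drop 64, 65 → average of remaining 4 = 348/4 = 87
Weighted total:
  Artistic impression 100 × 0.1 = 10
  Execution 50.5 × 0.21 = 10.605
  Originality 51.5 × 0.15 = 7.725
  Presentation 87 × 0.07 = 6.09
  Technical merit 86 × 0.07 = 6.02
  Innovation 47 × 0.12 = 5.64
  Craftsmanship 42 × 0.1 = 4.2
  Difficulty 84 × 0.18 = 15.12
Sum = 65.4
65.4 < 75 → Unsatisfactory

Unsatisfactory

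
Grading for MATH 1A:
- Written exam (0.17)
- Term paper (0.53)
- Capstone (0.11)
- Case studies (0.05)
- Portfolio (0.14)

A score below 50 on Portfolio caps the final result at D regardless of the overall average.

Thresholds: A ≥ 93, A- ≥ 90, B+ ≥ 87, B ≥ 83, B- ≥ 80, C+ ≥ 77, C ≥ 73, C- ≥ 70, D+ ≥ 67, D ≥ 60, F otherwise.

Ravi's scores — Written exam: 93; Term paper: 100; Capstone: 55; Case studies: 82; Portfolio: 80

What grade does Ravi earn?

Portfolio score 80 ≥ 50: minimum met.
Weighted total:
  Written exam 93 × 0.17 = 15.81
  Term paper 100 × 0.53 = 53
  Capstone 55 × 0.11 = 6.05
  Case studies 82 × 0.05 = 4.1
  Portfolio 80 × 0.14 = 11.2
Sum = 90.16
90.16 is ≥ 90 and < 93 → A-

A-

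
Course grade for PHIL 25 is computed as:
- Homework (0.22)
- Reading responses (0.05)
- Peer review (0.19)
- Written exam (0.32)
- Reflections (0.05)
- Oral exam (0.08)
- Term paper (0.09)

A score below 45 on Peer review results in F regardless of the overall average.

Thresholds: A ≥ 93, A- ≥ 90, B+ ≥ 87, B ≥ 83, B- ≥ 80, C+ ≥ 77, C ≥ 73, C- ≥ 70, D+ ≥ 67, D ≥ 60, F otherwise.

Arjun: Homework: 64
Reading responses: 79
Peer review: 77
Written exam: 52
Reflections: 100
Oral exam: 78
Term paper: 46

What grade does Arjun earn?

D

Peer review score 77 ≥ 45: minimum met.
Weighted total:
  Homework 64 × 0.22 = 14.08
  Reading responses 79 × 0.05 = 3.95
  Peer review 77 × 0.19 = 14.63
  Written exam 52 × 0.32 = 16.64
  Reflections 100 × 0.05 = 5
  Oral exam 78 × 0.08 = 6.24
  Term paper 46 × 0.09 = 4.14
Sum = 64.68
64.68 is ≥ 60 and < 67 → D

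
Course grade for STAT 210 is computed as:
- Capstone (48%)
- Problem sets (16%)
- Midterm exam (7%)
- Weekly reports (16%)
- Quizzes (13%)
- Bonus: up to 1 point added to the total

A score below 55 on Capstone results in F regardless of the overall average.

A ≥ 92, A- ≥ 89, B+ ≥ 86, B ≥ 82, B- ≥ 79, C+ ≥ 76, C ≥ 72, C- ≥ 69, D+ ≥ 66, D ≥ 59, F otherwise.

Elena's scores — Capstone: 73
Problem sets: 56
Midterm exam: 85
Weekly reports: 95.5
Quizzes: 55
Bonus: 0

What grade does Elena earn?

Capstone score 73 ≥ 55: minimum met.
Weighted total:
  Capstone 73 × 0.48 = 35.04
  Problem sets 56 × 0.16 = 8.96
  Midterm exam 85 × 0.07 = 5.95
  Weekly reports 95.5 × 0.16 = 15.28
  Quizzes 55 × 0.13 = 7.15
Sum = 72.38
Bonus: 72.38 + 0 = 72.38
72.38 is ≥ 72 and < 76 → C

C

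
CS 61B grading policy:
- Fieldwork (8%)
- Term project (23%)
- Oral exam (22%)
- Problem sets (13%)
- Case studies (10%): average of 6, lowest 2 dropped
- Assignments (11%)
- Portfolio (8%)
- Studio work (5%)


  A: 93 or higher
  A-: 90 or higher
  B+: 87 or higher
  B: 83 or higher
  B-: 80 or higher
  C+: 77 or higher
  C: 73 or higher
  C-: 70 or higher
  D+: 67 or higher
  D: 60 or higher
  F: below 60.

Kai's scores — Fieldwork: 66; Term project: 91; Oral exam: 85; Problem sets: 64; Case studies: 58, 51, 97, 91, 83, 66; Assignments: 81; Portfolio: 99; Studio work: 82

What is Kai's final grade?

B-

Case studies: drop 51, 58 → average of remaining 4 = 337/4 = 84.25
Weighted total:
  Fieldwork 66 × 0.08 = 5.28
  Term project 91 × 0.23 = 20.93
  Oral exam 85 × 0.22 = 18.7
  Problem sets 64 × 0.13 = 8.32
  Case studies 84.25 × 0.1 = 8.425
  Assignments 81 × 0.11 = 8.91
  Portfolio 99 × 0.08 = 7.92
  Studio work 82 × 0.05 = 4.1
Sum = 82.585
82.585 is ≥ 80 and < 83 → B-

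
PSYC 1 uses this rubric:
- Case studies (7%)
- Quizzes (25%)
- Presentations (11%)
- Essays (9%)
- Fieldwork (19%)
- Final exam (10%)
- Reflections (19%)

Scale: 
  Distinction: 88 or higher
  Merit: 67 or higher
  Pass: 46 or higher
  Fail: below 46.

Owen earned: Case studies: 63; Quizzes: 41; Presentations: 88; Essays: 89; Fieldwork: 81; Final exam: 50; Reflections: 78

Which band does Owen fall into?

Merit

Weighted total:
  Case studies 63 × 0.07 = 4.41
  Quizzes 41 × 0.25 = 10.25
  Presentations 88 × 0.11 = 9.68
  Essays 89 × 0.09 = 8.01
  Fieldwork 81 × 0.19 = 15.39
  Final exam 50 × 0.1 = 5
  Reflections 78 × 0.19 = 14.82
Sum = 67.56
67.56 is ≥ 67 and < 88 → Merit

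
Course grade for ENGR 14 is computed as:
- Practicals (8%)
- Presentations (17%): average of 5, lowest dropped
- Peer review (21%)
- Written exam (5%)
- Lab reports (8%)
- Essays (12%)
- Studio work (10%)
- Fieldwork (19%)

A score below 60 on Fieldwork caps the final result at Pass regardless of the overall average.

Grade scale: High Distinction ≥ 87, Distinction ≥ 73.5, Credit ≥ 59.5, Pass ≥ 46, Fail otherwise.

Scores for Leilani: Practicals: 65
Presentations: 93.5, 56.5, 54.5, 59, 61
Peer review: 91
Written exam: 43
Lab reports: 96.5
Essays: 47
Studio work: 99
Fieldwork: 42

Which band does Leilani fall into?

Presentations: drop 54.5 → average of remaining 4 = 270/4 = 67.5
Fieldwork score 42 < 60: minimum not met.
Weighted total:
  Practicals 65 × 0.08 = 5.2
  Presentations 67.5 × 0.17 = 11.475
  Peer review 91 × 0.21 = 19.11
  Written exam 43 × 0.05 = 2.15
  Lab reports 96.5 × 0.08 = 7.72
  Essays 47 × 0.12 = 5.64
  Studio work 99 × 0.1 = 9.9
  Fieldwork 42 × 0.19 = 7.98
Sum = 69.175
69.175 would be Credit; cap at Pass applies → Pass.

Pass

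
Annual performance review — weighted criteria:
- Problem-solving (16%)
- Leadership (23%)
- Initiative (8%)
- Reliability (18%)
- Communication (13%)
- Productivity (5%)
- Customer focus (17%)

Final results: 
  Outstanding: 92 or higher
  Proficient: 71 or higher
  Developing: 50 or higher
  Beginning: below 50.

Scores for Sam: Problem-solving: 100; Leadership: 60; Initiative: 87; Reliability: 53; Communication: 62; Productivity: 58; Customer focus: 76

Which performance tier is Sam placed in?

Developing

Weighted total:
  Problem-solving 100 × 0.16 = 16
  Leadership 60 × 0.23 = 13.8
  Initiative 87 × 0.08 = 6.96
  Reliability 53 × 0.18 = 9.54
  Communication 62 × 0.13 = 8.06
  Productivity 58 × 0.05 = 2.9
  Customer focus 76 × 0.17 = 12.92
Sum = 70.18
70.18 is ≥ 50 and < 71 → Developing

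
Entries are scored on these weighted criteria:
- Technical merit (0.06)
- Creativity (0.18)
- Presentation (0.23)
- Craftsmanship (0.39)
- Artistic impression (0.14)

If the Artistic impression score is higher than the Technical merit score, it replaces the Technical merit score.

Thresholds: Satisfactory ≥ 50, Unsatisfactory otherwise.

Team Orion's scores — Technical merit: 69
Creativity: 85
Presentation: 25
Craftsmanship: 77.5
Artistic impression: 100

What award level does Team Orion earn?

Satisfactory

Artistic impression (100) > Technical merit (69), so Technical merit counts as 100.
Weighted total:
  Technical merit 100 × 0.06 = 6
  Creativity 85 × 0.18 = 15.3
  Presentation 25 × 0.23 = 5.75
  Craftsmanship 77.5 × 0.39 = 30.225
  Artistic impression 100 × 0.14 = 14
Sum = 71.275
71.275 ≥ 50 → Satisfactory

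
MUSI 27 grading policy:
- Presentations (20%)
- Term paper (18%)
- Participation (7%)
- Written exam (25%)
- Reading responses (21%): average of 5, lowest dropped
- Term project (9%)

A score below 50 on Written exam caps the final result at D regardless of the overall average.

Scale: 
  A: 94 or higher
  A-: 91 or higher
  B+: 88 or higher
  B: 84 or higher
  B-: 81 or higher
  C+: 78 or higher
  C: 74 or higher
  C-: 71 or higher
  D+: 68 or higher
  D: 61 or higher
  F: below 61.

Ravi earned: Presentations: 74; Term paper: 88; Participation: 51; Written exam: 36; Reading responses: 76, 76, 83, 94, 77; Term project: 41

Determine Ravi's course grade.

D

Reading responses: drop 76 → average of remaining 4 = 330/4 = 82.5
Written exam score 36 < 50: minimum not met.
Weighted total:
  Presentations 74 × 0.2 = 14.8
  Term paper 88 × 0.18 = 15.84
  Participation 51 × 0.07 = 3.57
  Written exam 36 × 0.25 = 9
  Reading responses 82.5 × 0.21 = 17.325
  Term project 41 × 0.09 = 3.69
Sum = 64.225
64.225 would be D; cap at D applies → D.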